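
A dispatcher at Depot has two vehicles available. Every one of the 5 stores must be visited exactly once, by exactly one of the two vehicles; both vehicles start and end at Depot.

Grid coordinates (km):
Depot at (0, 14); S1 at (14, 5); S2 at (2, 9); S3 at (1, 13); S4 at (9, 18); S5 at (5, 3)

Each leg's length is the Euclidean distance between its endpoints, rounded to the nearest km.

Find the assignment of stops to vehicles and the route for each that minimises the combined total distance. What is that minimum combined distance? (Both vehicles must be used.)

47 km — the smallest possible combined total.

Try each way of splitting the stops between the two vehicles (each non-empty) and, for each split, find the best tour for each vehicle:
  {S1} + {S2, S3, S4, S5}: 34 + 38 = 72
  {S2} + {S1, S3, S4, S5}: 10 + 45 = 55
  {S1, S2} + {S3, S4, S5}: 35 + 38 = 73
  {S3} + {S1, S2, S4, S5}: 2 + 45 = 47
  {S1, S3} + {S2, S4, S5}: 33 + 38 = 71
  {S2, S3} + {S1, S4, S5}: 10 + 45 = 55
  … (15 splits in total)
Best: vehicle 1 Depot → S3 → Depot = 2; vehicle 2 Depot → S2 → S5 → S1 → S4 → Depot = 45; combined 47.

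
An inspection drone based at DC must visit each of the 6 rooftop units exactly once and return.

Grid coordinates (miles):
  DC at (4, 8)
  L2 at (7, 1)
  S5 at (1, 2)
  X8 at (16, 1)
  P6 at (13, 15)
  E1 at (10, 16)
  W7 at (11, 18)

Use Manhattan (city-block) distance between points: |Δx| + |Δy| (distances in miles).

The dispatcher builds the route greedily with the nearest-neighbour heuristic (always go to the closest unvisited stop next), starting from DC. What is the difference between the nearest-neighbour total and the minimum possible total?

From DC: S5=9, L2=10, E1=14, P6=16, W7=17, X8=19 → choose S5 (9).
From S5: L2=7, X8=16, E1=23, P6=25, W7=26 → choose L2 (7).
From L2: X8=9, E1=18, P6=20, W7=21 → choose X8 (9).
From X8: P6=17, E1=21, W7=22 → choose P6 (17).
From P6: E1=4, W7=5 → choose E1 (4).
From E1: W7=3 → choose W7 (3).
NN route DC → S5 → L2 → X8 → P6 → E1 → W7 → DC costs 66.
Optimal: DC → S5 → L2 → X8 → P6 → W7 → E1 → DC costs 64 (by enumerating all 360 distinct tours).
Excess = 66 − 64 = 2.

The nearest-neighbour route is 2 miles longer than optimal.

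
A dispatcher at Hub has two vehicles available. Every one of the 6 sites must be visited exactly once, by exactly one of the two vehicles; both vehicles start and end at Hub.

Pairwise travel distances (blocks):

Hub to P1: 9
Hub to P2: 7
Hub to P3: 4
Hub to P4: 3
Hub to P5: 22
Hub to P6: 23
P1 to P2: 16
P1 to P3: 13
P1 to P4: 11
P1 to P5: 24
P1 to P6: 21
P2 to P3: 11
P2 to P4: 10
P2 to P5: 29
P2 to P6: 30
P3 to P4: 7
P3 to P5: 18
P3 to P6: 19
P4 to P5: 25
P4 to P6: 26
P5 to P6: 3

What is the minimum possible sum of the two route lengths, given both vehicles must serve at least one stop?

Minimum combined distance: 74 blocks.

Check every non-empty split of the stops between the two vehicles; for each half take its own optimal tour:
  {P1} + {P2, P3, P4, P5, P6}: 18 + 68 = 86
  {P2} + {P1, P3, P4, P5, P6}: 14 + 60 = 74
  {P1, P2} + {P3, P4, P5, P6}: 32 + 54 = 86
  {P3} + {P1, P2, P4, P5, P6}: 8 + 74 = 82
  {P1, P3} + {P2, P4, P5, P6}: 26 + 68 = 94
  {P2, P3} + {P1, P4, P5, P6}: 22 + 60 = 82
  … (31 splits in total)
Best: vehicle 1 Hub → P2 → Hub = 14; vehicle 2 Hub → P3 → P5 → P6 → P1 → P4 → Hub = 60; combined 74.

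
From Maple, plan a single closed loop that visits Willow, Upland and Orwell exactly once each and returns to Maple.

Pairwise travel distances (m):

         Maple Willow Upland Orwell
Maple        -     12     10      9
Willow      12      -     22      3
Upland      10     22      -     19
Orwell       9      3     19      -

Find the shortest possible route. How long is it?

44 m — the shortest possible round trip.

Maple-Willow-Upland-Orwell-Maple: 12+22+19+9 = 62
Maple-Willow-Orwell-Upland-Maple: 12+3+19+10 = 44
Maple-Upland-Willow-Orwell-Maple: 10+22+3+9 = 44
The minimum is 44.
One optimal route: Maple → Willow → Orwell → Upland → Maple (or its reverse).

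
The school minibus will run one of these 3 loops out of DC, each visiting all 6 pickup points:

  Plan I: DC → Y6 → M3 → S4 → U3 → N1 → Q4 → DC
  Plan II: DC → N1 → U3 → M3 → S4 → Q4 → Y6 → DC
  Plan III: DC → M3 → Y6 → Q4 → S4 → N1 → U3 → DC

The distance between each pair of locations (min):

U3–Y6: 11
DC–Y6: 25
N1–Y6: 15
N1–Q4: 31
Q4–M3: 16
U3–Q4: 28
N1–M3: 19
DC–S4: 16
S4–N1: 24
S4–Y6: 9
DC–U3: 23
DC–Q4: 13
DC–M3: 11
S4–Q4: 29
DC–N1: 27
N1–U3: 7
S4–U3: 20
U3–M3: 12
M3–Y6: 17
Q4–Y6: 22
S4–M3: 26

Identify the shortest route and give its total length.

Plan I: 25 + 17 + 26 + 20 + 7 + 31 + 13 = 139
Plan II: 27 + 7 + 12 + 26 + 29 + 22 + 25 = 148
Plan III: 11 + 17 + 22 + 29 + 24 + 7 + 23 = 133

Shortest is Plan III, total 133 min.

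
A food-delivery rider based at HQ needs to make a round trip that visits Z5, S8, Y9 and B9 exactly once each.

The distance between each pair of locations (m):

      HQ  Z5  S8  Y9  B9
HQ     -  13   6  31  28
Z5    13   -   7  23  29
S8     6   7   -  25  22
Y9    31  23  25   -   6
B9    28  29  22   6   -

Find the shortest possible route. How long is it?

HQ→Z5→S8→Y9→B9→HQ: 13+7+25+6+28 = 79
HQ→Z5→S8→B9→Y9→HQ: 13+7+22+6+31 = 79
HQ→Z5→Y9→S8→B9→HQ: 13+23+25+22+28 = 111
HQ→Z5→Y9→B9→S8→HQ: 13+23+6+22+6 = 70
HQ→Z5→B9→S8→Y9→HQ: 13+29+22+25+31 = 120
HQ→Z5→B9→Y9→S8→HQ: 13+29+6+25+6 = 79
HQ→S8→Z5→Y9→B9→HQ: 6+7+23+6+28 = 70
HQ→S8→Z5→B9→Y9→HQ: 6+7+29+6+31 = 79
HQ→S8→Y9→Z5→B9→HQ: 6+25+23+29+28 = 111
HQ→S8→B9→Z5→Y9→HQ: 6+22+29+23+31 = 111
HQ→Y9→Z5→S8→B9→HQ: 31+23+7+22+28 = 111
HQ→Y9→S8→Z5→B9→HQ: 31+25+7+29+28 = 120
The minimum is 70.
One optimal route: HQ → Z5 → Y9 → B9 → S8 → HQ (or its reverse).

70 m — the shortest possible round trip.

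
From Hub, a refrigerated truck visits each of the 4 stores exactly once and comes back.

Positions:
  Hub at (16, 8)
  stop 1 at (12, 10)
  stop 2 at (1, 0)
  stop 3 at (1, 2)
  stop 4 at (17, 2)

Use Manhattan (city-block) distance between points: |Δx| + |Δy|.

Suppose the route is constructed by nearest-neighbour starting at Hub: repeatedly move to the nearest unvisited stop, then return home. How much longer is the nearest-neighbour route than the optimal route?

The nearest-neighbour route is 8 longer than optimal.

Hub: stop 1=6, stop 4=7, stop 3=21, stop 2=23 ⇒ stop 1
stop 1: stop 4=13, stop 3=19, stop 2=21 ⇒ stop 4
stop 4: stop 3=16, stop 2=18 ⇒ stop 3
stop 3: stop 2=2 ⇒ stop 2
NN route Hub → stop 1 → stop 4 → stop 3 → stop 2 → Hub costs 60.
Optimal: Hub → stop 1 → stop 2 → stop 3 → stop 4 → Hub costs 52 (by enumerating all 12 distinct tours).
Excess = 60 − 52 = 8.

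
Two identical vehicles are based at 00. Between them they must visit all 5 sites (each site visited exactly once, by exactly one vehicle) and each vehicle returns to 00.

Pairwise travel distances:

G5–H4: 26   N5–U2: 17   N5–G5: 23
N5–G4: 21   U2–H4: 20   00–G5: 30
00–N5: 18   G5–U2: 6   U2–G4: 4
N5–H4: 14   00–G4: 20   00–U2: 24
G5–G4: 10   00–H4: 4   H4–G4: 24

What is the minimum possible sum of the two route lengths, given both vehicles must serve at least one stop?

Minimum combined distance: 79.

Try each way of splitting the stops between the two vehicles (each non-empty) and, for each split, find the best tour for each vehicle:
  {N5} + {G5, U2, H4, G4}: 36 + 60 = 96
  {G5} + {N5, U2, H4, G4}: 60 + 59 = 119
  {N5, G5} + {U2, H4, G4}: 71 + 48 = 119
  {U2} + {N5, G5, H4, G4}: 48 + 71 = 119
  {N5, U2} + {G5, H4, G4}: 59 + 60 = 119
  {G5, U2} + {N5, H4, G4}: 60 + 59 = 119
  … (15 splits in total)
  {H4} + {N5, G5, U2, G4}: 8 + 71 = 79  ← best
Best: vehicle 1 00 → H4 → 00 = 8; vehicle 2 00 → N5 → G5 → U2 → G4 → 00 = 71; combined 79.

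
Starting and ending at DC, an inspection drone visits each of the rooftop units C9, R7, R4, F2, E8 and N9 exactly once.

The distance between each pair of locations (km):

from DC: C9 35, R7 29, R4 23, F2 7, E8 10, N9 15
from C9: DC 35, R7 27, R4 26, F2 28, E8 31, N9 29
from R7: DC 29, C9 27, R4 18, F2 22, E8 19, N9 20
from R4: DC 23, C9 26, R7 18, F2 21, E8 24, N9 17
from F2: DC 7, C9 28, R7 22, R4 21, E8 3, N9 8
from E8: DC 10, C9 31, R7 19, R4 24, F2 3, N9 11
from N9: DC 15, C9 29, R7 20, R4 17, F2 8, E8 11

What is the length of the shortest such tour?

Shortest round trip = 114 km.

With 6 stops there are 6!/2 = 360 distinct round trips (a route and its reverse cost the same).
DC → C9 → R7 → R4 → F2 → E8 → N9 → DC: 35+27+18+21+3+11+15 = 130
DC → C9 → R7 → R4 → F2 → N9 → E8 → DC: 35+27+18+21+8+11+10 = 130
DC → C9 → R7 → R4 → E8 → F2 → N9 → DC: 35+27+18+24+3+8+15 = 130
DC → C9 → R7 → R4 → E8 → N9 → F2 → DC: 35+27+18+24+11+8+7 = 130
DC → C9 → R7 → R4 → N9 → F2 → E8 → DC: 35+27+18+17+8+3+10 = 118
DC → C9 → R7 → R4 → N9 → E8 → F2 → DC: 35+27+18+17+11+3+7 = 118
DC → C9 → R7 → F2 → R4 → E8 → N9 → DC: 35+27+22+21+24+11+15 = 155
DC → C9 → R7 → F2 → R4 → N9 → E8 → DC: 35+27+22+21+17+11+10 = 143
… (352 more)
DC → F2 → E8 → R7 → C9 → R4 → N9 → DC: 7+3+19+27+26+17+15 = 114  ← best
The minimum is 114.
One optimal route: DC → F2 → E8 → R7 → C9 → R4 → N9 → DC (or its reverse).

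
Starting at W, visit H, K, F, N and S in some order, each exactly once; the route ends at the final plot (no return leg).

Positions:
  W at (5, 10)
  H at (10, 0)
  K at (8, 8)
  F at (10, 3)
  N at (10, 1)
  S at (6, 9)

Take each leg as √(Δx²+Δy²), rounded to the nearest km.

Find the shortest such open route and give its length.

Minimum one-way distance = 11 km.

There are 5! = 120 possible orderings.
W → H → K → F → N → S: 11+8+5+2+9 = 35
W → H → K → F → S → N: 11+8+5+7+9 = 40
W → H → K → N → F → S: 11+8+7+2+7 = 35
W → H → K → N → S → F: 11+8+7+9+7 = 42
W → H → K → S → F → N: 11+8+2+7+2 = 30
W → H → K → S → N → F: 11+8+2+9+2 = 32
W → H → F → K → N → S: 11+3+5+7+9 = 35
W → H → F → K → S → N: 11+3+5+2+9 = 30
W → H → F → N → K → S: 11+3+2+7+2 = 25
W → H → F → N → S → K: 11+3+2+9+2 = 27
W → H → F → S → K → N: 11+3+7+2+7 = 30
W → H → F → S → N → K: 11+3+7+9+7 = 37
W → H → N → K → F → S: 11+1+7+5+7 = 31
W → H → N → K → S → F: 11+1+7+2+7 = 28
… (106 more)
W → S → K → F → N → H: 1+2+5+2+1 = 11  ← best
The minimum is 11.
One shortest path: W → S → K → F → N → H.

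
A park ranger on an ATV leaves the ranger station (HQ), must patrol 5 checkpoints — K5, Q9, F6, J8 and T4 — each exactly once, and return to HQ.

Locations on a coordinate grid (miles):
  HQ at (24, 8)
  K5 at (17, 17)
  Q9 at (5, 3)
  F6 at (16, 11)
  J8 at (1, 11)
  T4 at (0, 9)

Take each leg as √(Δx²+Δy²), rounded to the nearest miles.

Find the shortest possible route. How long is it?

HQ - K5 - Q9 - F6 - J8 - T4 - HQ: 11+18+14+15+2+24 = 84
HQ - K5 - Q9 - F6 - T4 - J8 - HQ: 11+18+14+16+2+23 = 84
HQ - K5 - Q9 - J8 - F6 - T4 - HQ: 11+18+9+15+16+24 = 93
HQ - K5 - Q9 - J8 - T4 - F6 - HQ: 11+18+9+2+16+9 = 65
HQ - K5 - Q9 - T4 - F6 - J8 - HQ: 11+18+8+16+15+23 = 91
HQ - K5 - Q9 - T4 - J8 - F6 - HQ: 11+18+8+2+15+9 = 63
HQ - K5 - F6 - Q9 - J8 - T4 - HQ: 11+6+14+9+2+24 = 66
HQ - K5 - F6 - Q9 - T4 - J8 - HQ: 11+6+14+8+2+23 = 64
HQ - K5 - F6 - J8 - Q9 - T4 - HQ: 11+6+15+9+8+24 = 73
HQ - K5 - F6 - J8 - T4 - Q9 - HQ: 11+6+15+2+8+20 = 62
HQ - K5 - F6 - T4 - Q9 - J8 - HQ: 11+6+16+8+9+23 = 73
HQ - K5 - F6 - T4 - J8 - Q9 - HQ: 11+6+16+2+9+20 = 64
HQ - K5 - J8 - Q9 - F6 - T4 - HQ: 11+17+9+14+16+24 = 91
HQ - K5 - J8 - Q9 - T4 - F6 - HQ: 11+17+9+8+16+9 = 70
… (46 more)
HQ - K5 - J8 - T4 - Q9 - F6 - HQ: 11+17+2+8+14+9 = 61  ← best
The minimum is 61.
One optimal route: HQ → K5 → J8 → T4 → Q9 → F6 → HQ (or its reverse).

Minimum total distance: 61 miles.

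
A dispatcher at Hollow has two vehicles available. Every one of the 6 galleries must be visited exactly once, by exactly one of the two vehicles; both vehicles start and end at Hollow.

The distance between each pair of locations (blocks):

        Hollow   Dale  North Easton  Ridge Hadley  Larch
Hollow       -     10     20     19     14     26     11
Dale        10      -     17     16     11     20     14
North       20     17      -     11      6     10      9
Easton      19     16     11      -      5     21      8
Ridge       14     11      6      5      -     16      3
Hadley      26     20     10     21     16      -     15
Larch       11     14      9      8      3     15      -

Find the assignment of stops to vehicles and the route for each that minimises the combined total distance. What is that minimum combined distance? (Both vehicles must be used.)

Check every non-empty split of the stops between the two vehicles; for each half take its own optimal tour:
  {Dale} + {North, Easton, Ridge, Hadley, Larch}: 20 + 66 = 86
  {North} + {Dale, Easton, Ridge, Hadley, Larch}: 40 + 70 = 110
  {Dale, North} + {Easton, Ridge, Hadley, Larch}: 47 + 66 = 113
  {Easton} + {Dale, North, Ridge, Hadley, Larch}: 38 + 60 = 98
  {Dale, Easton} + {North, Ridge, Hadley, Larch}: 45 + 56 = 101
  {North, Easton} + {Dale, Ridge, Hadley, Larch}: 50 + 60 = 110
  … (31 splits in total)
Best: vehicle 1 Hollow → Dale → Hollow = 20; vehicle 2 Hollow → Easton → Ridge → North → Hadley → Larch → Hollow = 66; combined 86.

Minimum combined distance: 86 blocks.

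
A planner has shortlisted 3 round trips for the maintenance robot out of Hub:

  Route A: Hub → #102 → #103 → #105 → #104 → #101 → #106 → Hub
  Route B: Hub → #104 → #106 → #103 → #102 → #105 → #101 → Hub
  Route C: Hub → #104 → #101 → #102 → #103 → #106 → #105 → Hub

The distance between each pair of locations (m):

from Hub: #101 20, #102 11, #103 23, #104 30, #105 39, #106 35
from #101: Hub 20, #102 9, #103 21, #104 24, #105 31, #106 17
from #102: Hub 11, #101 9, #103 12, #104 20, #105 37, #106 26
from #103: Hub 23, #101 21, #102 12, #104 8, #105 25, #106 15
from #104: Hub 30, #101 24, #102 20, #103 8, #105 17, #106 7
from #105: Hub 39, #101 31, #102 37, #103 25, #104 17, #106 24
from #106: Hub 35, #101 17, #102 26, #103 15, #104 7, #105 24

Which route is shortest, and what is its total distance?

Route A: 11 + 12 + 25 + 17 + 24 + 17 + 35 = 141
Route B: 30 + 7 + 15 + 12 + 37 + 31 + 20 = 152
Route C: 30 + 24 + 9 + 12 + 15 + 24 + 39 = 153

Shortest is Route A, total 141 m.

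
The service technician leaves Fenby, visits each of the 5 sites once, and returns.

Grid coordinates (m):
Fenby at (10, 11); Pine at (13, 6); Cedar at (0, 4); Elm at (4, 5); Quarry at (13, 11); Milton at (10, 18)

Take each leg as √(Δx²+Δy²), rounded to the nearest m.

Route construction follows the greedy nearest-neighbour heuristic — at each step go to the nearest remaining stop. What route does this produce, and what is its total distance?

Fenby → [Quarry:3 / Pine:6 / Milton:7 / Elm:8 / Cedar:12] → Quarry (3)
Quarry → [Pine:5 / Milton:8 / Elm:11 / Cedar:15] → Pine (5)
Pine → [Elm:9 / Milton:12 / Cedar:13] → Elm (9)
Elm → [Cedar:4 / Milton:14] → Cedar (4)
Cedar → [Milton:17] → Milton (17)
Return Milton→Fenby: 7.
Total = 3 + 5 + 9 + 4 + 17 + 7 = 45.

45 m along Fenby → Quarry → Pine → Elm → Cedar → Milton → Fenby.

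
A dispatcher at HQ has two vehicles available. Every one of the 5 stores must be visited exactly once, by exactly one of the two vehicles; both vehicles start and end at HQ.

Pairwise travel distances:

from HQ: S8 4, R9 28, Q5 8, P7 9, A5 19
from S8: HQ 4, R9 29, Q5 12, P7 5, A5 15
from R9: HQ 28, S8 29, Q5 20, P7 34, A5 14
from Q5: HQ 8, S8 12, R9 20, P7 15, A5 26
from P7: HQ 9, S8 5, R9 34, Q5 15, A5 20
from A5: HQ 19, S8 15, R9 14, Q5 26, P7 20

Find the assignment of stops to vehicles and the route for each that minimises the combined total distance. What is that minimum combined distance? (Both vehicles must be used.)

79 — the smallest possible combined total.

Check every non-empty split of the stops between the two vehicles; for each half take its own optimal tour:
  {S8} + {R9, Q5, P7, A5}: 8 + 71 = 79
  {R9} + {S8, Q5, P7, A5}: 56 + 62 = 118
  {S8, R9} + {Q5, P7, A5}: 61 + 62 = 123
  {Q5} + {S8, R9, P7, A5}: 16 + 71 = 87
  {S8, Q5} + {R9, P7, A5}: 24 + 71 = 95
  {R9, Q5} + {S8, P7, A5}: 56 + 48 = 104
  … (15 splits in total)
Best: vehicle 1 HQ → S8 → HQ = 8; vehicle 2 HQ → Q5 → R9 → A5 → P7 → HQ = 71; combined 79.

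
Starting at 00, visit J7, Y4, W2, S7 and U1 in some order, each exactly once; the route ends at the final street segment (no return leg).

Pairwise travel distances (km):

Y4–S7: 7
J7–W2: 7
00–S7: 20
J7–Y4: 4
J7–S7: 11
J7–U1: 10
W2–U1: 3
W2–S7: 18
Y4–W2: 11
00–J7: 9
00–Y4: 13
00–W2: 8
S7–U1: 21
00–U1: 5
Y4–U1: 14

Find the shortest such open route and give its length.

There are 5! = 120 possible orderings.
00 → J7 → Y4 → W2 → S7 → U1: 9+4+11+18+21 = 63
00 → J7 → Y4 → W2 → U1 → S7: 9+4+11+3+21 = 48
00 → J7 → Y4 → S7 → W2 → U1: 9+4+7+18+3 = 41
00 → J7 → Y4 → S7 → U1 → W2: 9+4+7+21+3 = 44
00 → J7 → Y4 → U1 → W2 → S7: 9+4+14+3+18 = 48
00 → J7 → Y4 → U1 → S7 → W2: 9+4+14+21+18 = 66
00 → J7 → W2 → Y4 → S7 → U1: 9+7+11+7+21 = 55
00 → J7 → W2 → Y4 → U1 → S7: 9+7+11+14+21 = 62
00 → J7 → W2 → S7 → Y4 → U1: 9+7+18+7+14 = 55
00 → J7 → W2 → S7 → U1 → Y4: 9+7+18+21+14 = 69
00 → J7 → W2 → U1 → Y4 → S7: 9+7+3+14+7 = 40
00 → J7 → W2 → U1 → S7 → Y4: 9+7+3+21+7 = 47
00 → J7 → S7 → Y4 → W2 → U1: 9+11+7+11+3 = 41
00 → J7 → S7 → Y4 → U1 → W2: 9+11+7+14+3 = 44
… (106 more)
00 → U1 → W2 → J7 → Y4 → S7: 5+3+7+4+7 = 26  ← best
The minimum is 26.
One shortest path: 00 → U1 → W2 → J7 → Y4 → S7.

Minimum one-way distance = 26 km.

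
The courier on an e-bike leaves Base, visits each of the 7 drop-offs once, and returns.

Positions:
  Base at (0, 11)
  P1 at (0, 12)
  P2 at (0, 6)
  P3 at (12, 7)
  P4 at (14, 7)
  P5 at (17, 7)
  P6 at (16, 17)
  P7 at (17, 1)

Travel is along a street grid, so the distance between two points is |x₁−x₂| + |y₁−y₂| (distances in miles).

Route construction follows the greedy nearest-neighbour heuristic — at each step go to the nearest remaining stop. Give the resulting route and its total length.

At Base the remaining stops are P1 1, P2 5, P3 16, P4 18, P5 21, P6 22, P7 27; go to P1.
At P1 the remaining stops are P2 6, P3 17, P4 19, P6 21, P5 22, P7 28; go to P2.
At P2 the remaining stops are P3 13, P4 15, P5 18, P7 22, P6 27; go to P3.
At P3 the remaining stops are P4 2, P5 5, P7 11, P6 14; go to P4.
At P4 the remaining stops are P5 3, P7 9, P6 12; go to P5.
At P5 the remaining stops are P7 6, P6 11; go to P7.
At P7 the remaining stops are P6 17; go to P6.
Return P6→Base: 22.
Total = 1 + 6 + 13 + 2 + 3 + 6 + 17 + 22 = 70.

70 miles along Base → P1 → P2 → P3 → P4 → P5 → P7 → P6 → Base.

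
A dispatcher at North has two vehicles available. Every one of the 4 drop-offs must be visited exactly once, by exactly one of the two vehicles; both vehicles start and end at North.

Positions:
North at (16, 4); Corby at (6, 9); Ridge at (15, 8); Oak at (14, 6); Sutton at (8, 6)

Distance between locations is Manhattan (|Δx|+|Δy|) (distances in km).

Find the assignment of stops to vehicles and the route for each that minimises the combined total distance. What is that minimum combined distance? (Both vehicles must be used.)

38 km — the smallest possible combined total.

Try each way of splitting the stops between the two vehicles (each non-empty) and, for each split, find the best tour for each vehicle:
  {Corby} + {Ridge, Oak, Sutton}: 30 + 24 = 54
  {Ridge} + {Corby, Oak, Sutton}: 10 + 30 = 40
  {Corby, Ridge} + {Oak, Sutton}: 30 + 20 = 50
  {Oak} + {Corby, Ridge, Sutton}: 8 + 30 = 38
  {Corby, Oak} + {Ridge, Sutton}: 30 + 24 = 54
  {Ridge, Oak} + {Corby, Sutton}: 12 + 30 = 42
  … (7 splits in total)
Best: vehicle 1 North → Oak → North = 8; vehicle 2 North → Ridge → Corby → Sutton → North = 30; combined 38.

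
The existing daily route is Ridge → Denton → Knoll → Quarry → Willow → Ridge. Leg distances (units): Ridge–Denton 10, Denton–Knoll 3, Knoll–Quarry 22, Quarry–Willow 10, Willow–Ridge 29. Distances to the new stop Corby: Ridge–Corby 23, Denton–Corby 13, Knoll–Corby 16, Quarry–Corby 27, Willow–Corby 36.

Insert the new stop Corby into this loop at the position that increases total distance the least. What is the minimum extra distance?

Insertion cost between consecutive stops i–j is d(i,Corby) + d(Corby,j) − d(i,j):
  between Ridge and Denton: 23 + 13 − 10 = 26
  between Denton and Knoll: 13 + 16 − 3 = 26
  between Knoll and Quarry: 16 + 27 − 22 = 21
  between Quarry and Willow: 27 + 36 − 10 = 53
  between Willow and Ridge: 36 + 23 − 29 = 30
Cheapest insertion is between Knoll and Quarry, adding 21.
New total = 74 + 21 = 95.

Minimum extra distance: 21, inserting Corby between Knoll and Quarry.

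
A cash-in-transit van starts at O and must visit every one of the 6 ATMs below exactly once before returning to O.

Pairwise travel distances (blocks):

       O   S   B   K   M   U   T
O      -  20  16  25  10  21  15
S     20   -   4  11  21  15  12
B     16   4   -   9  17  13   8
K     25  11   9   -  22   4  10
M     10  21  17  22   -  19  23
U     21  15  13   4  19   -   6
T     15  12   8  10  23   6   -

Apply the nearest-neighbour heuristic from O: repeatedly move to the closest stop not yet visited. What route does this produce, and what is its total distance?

67 blocks along O → M → B → S → K → U → T → O.

From O: distances to unvisited — M=10, T=15, B=16, S=20, U=21, K=25. Nearest is M (10).
From M: distances to unvisited — B=17, U=19, S=21, K=22, T=23. Nearest is B (17).
From B: distances to unvisited — S=4, T=8, K=9, U=13. Nearest is S (4).
From S: distances to unvisited — K=11, T=12, U=15. Nearest is K (11).
From K: distances to unvisited — U=4, T=10. Nearest is U (4).
From U: distances to unvisited — T=6. Nearest is T (6).
Return T→O: 15.
Total = 10 + 17 + 4 + 11 + 4 + 6 + 15 = 67.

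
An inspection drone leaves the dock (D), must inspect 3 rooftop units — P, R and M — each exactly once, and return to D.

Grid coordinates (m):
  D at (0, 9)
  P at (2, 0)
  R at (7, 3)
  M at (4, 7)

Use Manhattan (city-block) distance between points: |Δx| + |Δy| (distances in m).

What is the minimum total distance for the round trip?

D→P→R→M→D: 11+8+7+6 = 32
D→P→M→R→D: 11+9+7+13 = 40
D→R→P→M→D: 13+8+9+6 = 36
The minimum is 32.
One optimal route: D → P → R → M → D (or its reverse).

32 m — the shortest possible round trip.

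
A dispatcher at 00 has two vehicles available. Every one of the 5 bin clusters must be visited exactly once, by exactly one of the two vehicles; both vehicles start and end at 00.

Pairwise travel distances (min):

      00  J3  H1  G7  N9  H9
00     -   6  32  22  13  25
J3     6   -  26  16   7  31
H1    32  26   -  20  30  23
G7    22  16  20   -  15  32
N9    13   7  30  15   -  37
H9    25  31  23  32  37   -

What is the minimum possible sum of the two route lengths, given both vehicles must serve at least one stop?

Try each way of splitting the stops between the two vehicles (each non-empty) and, for each split, find the best tour for each vehicle:
  {J3} + {H1, G7, N9, H9}: 12 + 96 = 108
  {H1} + {J3, G7, N9, H9}: 64 + 85 = 149
  {J3, H1} + {G7, N9, H9}: 64 + 85 = 149
  {G7} + {J3, H1, N9, H9}: 44 + 91 = 135
  {J3, G7} + {H1, N9, H9}: 44 + 91 = 135
  {H1, G7} + {J3, N9, H9}: 74 + 75 = 149
  … (15 splits in total)
Best: vehicle 1 00 → J3 → 00 = 12; vehicle 2 00 → N9 → G7 → H1 → H9 → 00 = 96; combined 108.

Minimum combined distance: 108 min.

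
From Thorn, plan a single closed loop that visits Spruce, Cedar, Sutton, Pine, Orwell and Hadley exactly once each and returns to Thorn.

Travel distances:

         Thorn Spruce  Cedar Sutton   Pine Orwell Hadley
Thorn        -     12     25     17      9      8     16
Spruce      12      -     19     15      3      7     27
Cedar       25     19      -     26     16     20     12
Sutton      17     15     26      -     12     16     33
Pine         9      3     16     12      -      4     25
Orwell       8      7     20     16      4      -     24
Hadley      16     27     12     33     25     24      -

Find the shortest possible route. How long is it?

Thorn-Spruce-Cedar-Sutton-Pine-Orwell-Hadley-Thorn: 12+19+26+12+4+24+16 = 113
Thorn-Spruce-Cedar-Sutton-Pine-Hadley-Orwell-Thorn: 12+19+26+12+25+24+8 = 126
Thorn-Spruce-Cedar-Sutton-Orwell-Pine-Hadley-Thorn: 12+19+26+16+4+25+16 = 118
Thorn-Spruce-Cedar-Sutton-Orwell-Hadley-Pine-Thorn: 12+19+26+16+24+25+9 = 131
Thorn-Spruce-Cedar-Sutton-Hadley-Pine-Orwell-Thorn: 12+19+26+33+25+4+8 = 127
Thorn-Spruce-Cedar-Sutton-Hadley-Orwell-Pine-Thorn: 12+19+26+33+24+4+9 = 127
Thorn-Spruce-Cedar-Pine-Sutton-Orwell-Hadley-Thorn: 12+19+16+12+16+24+16 = 115
Thorn-Spruce-Cedar-Pine-Sutton-Hadley-Orwell-Thorn: 12+19+16+12+33+24+8 = 124
… (352 more)
Thorn-Orwell-Spruce-Pine-Sutton-Cedar-Hadley-Thorn: 8+7+3+12+26+12+16 = 84  ← best
The minimum is 84.
One optimal route: Thorn → Orwell → Spruce → Pine → Sutton → Cedar → Hadley → Thorn (or its reverse).

84 — the shortest possible round trip.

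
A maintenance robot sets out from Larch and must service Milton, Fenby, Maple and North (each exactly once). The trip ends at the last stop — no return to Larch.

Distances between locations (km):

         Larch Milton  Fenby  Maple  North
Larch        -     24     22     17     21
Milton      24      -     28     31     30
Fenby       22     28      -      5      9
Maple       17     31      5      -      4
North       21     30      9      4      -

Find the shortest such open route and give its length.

Minimum one-way distance = 58 km.

There are 4! = 24 possible orderings.
Larch→Milton→Fenby→Maple→North: 24+28+5+4 = 61
Larch→Milton→Fenby→North→Maple: 24+28+9+4 = 65
Larch→Milton→Maple→Fenby→North: 24+31+5+9 = 69
Larch→Milton→Maple→North→Fenby: 24+31+4+9 = 68
Larch→Milton→North→Fenby→Maple: 24+30+9+5 = 68
Larch→Milton→North→Maple→Fenby: 24+30+4+5 = 63
Larch→Fenby→Milton→Maple→North: 22+28+31+4 = 85
Larch→Fenby→Milton→North→Maple: 22+28+30+4 = 84
Larch→Fenby→Maple→Milton→North: 22+5+31+30 = 88
Larch→Fenby→Maple→North→Milton: 22+5+4+30 = 61
Larch→Fenby→North→Milton→Maple: 22+9+30+31 = 92
Larch→Fenby→North→Maple→Milton: 22+9+4+31 = 66
Larch→Maple→Milton→Fenby→North: 17+31+28+9 = 85
Larch→Maple→Milton→North→Fenby: 17+31+30+9 = 87
… (10 more)
Larch→Maple→North→Fenby→Milton: 17+4+9+28 = 58  ← best
The minimum is 58.
One shortest path: Larch → Maple → North → Fenby → Milton.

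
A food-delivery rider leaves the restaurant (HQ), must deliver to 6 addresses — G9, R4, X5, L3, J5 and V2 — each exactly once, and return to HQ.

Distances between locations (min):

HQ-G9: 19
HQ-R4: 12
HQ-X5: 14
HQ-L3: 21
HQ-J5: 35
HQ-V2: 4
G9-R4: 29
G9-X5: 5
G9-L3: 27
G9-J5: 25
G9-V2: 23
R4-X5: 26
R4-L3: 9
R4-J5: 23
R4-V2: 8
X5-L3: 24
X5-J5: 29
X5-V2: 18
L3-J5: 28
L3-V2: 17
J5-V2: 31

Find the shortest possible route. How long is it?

With 6 stops there are 6!/2 = 360 distinct round trips (a route and its reverse cost the same).
HQ→G9→R4→X5→L3→J5→V2→HQ: 19+29+26+24+28+31+4 = 161
HQ→G9→R4→X5→L3→V2→J5→HQ: 19+29+26+24+17+31+35 = 181
HQ→G9→R4→X5→J5→L3→V2→HQ: 19+29+26+29+28+17+4 = 152
HQ→G9→R4→X5→J5→V2→L3→HQ: 19+29+26+29+31+17+21 = 172
HQ→G9→R4→X5→V2→L3→J5→HQ: 19+29+26+18+17+28+35 = 172
HQ→G9→R4→X5→V2→J5→L3→HQ: 19+29+26+18+31+28+21 = 172
HQ→G9→R4→L3→X5→J5→V2→HQ: 19+29+9+24+29+31+4 = 145
HQ→G9→R4→L3→X5→V2→J5→HQ: 19+29+9+24+18+31+35 = 165
… (352 more)
HQ→X5→G9→J5→L3→R4→V2→HQ: 14+5+25+28+9+8+4 = 93  ← best
The minimum is 93.
One optimal route: HQ → X5 → G9 → J5 → L3 → R4 → V2 → HQ (or its reverse).

93 min — the shortest possible round trip.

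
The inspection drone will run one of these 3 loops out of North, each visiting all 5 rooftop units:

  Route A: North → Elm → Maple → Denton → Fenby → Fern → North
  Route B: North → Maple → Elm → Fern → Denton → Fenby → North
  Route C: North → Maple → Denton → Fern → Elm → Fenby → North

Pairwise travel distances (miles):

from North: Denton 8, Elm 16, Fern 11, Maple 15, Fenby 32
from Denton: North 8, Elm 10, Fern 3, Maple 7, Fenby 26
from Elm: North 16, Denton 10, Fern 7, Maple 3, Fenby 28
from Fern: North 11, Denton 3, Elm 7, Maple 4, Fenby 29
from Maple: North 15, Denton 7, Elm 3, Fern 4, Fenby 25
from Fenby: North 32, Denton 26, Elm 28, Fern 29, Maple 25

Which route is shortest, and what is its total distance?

Shortest is Route B, total 86 miles.

Route A: 16 + 3 + 7 + 26 + 29 + 11 = 92
Route B: 15 + 3 + 7 + 3 + 26 + 32 = 86
Route C: 15 + 7 + 3 + 7 + 28 + 32 = 92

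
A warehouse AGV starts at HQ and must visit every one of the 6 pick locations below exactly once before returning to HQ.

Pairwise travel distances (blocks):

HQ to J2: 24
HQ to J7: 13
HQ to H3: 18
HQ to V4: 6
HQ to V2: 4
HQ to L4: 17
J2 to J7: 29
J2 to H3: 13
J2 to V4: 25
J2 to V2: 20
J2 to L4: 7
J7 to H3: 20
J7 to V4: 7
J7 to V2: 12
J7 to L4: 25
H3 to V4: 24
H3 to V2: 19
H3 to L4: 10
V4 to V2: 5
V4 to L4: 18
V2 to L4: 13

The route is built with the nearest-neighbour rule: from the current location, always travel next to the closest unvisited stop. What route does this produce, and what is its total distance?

Nearest-neighbour total = 77 blocks; route HQ → V2 → V4 → J7 → H3 → L4 → J2 → HQ.

At HQ the remaining stops are V2 4, V4 6, J7 13, L4 17, H3 18, J2 24; go to V2.
At V2 the remaining stops are V4 5, J7 12, L4 13, H3 19, J2 20; go to V4.
At V4 the remaining stops are J7 7, L4 18, H3 24, J2 25; go to J7.
At J7 the remaining stops are H3 20, L4 25, J2 29; go to H3.
At H3 the remaining stops are L4 10, J2 13; go to L4.
At L4 the remaining stops are J2 7; go to J2.
Return J2→HQ: 24.
Total = 4 + 5 + 7 + 20 + 10 + 7 + 24 = 77.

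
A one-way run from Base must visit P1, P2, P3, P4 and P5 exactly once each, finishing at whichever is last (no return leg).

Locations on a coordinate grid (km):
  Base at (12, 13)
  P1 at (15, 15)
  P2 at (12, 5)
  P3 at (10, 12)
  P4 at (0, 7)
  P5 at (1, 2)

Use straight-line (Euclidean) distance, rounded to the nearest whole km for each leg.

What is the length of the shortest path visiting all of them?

There are 5! = 120 possible orderings.
Base→P1→P2→P3→P4→P5: 4+10+7+11+5 = 37
Base→P1→P2→P3→P5→P4: 4+10+7+13+5 = 39
Base→P1→P2→P4→P3→P5: 4+10+12+11+13 = 50
Base→P1→P2→P4→P5→P3: 4+10+12+5+13 = 44
Base→P1→P2→P5→P3→P4: 4+10+11+13+11 = 49
Base→P1→P2→P5→P4→P3: 4+10+11+5+11 = 41
Base→P1→P3→P2→P4→P5: 4+6+7+12+5 = 34
Base→P1→P3→P2→P5→P4: 4+6+7+11+5 = 33
Base→P1→P3→P4→P2→P5: 4+6+11+12+11 = 44
Base→P1→P3→P4→P5→P2: 4+6+11+5+11 = 37
Base→P1→P3→P5→P2→P4: 4+6+13+11+12 = 46
Base→P1→P3→P5→P4→P2: 4+6+13+5+12 = 40
Base→P1→P4→P2→P3→P5: 4+17+12+7+13 = 53
Base→P1→P4→P2→P5→P3: 4+17+12+11+13 = 57
… (106 more)
The minimum is 33.
One shortest path: Base → P1 → P3 → P2 → P5 → P4.

Minimum one-way distance = 33 km.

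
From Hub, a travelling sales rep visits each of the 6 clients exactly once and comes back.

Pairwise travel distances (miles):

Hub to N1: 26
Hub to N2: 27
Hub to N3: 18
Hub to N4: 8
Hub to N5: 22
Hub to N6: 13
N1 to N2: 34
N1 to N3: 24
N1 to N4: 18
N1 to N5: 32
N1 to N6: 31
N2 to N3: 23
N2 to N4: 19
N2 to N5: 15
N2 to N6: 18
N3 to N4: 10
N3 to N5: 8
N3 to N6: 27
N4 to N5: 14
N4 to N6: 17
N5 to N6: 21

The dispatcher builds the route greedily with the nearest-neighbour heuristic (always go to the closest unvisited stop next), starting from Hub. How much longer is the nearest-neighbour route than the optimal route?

Hub: N4=8, N6=13, N3=18, N5=22, N1=26, N2=27 ⇒ N4
N4: N3=10, N5=14, N6=17, N1=18, N2=19 ⇒ N3
N3: N5=8, N2=23, N1=24, N6=27 ⇒ N5
N5: N2=15, N6=21, N1=32 ⇒ N2
N2: N6=18, N1=34 ⇒ N6
N6: N1=31 ⇒ N1
NN route Hub → N4 → N3 → N5 → N2 → N6 → N1 → Hub costs 116.
Optimal: Hub → N4 → N1 → N3 → N5 → N2 → N6 → Hub costs 104 (by enumerating all 360 distinct tours).
Excess = 116 − 104 = 12.

Excess over optimum: 12 miles.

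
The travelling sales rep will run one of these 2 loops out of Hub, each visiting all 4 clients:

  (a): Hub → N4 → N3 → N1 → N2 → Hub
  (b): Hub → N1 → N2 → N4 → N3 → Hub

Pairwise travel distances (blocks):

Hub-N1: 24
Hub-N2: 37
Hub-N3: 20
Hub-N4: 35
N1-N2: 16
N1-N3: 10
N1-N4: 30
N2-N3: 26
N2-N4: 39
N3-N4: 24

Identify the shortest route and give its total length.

Shortest is (a), total 122 blocks.

(a): 35 + 24 + 10 + 16 + 37 = 122
(b): 24 + 16 + 39 + 24 + 20 = 123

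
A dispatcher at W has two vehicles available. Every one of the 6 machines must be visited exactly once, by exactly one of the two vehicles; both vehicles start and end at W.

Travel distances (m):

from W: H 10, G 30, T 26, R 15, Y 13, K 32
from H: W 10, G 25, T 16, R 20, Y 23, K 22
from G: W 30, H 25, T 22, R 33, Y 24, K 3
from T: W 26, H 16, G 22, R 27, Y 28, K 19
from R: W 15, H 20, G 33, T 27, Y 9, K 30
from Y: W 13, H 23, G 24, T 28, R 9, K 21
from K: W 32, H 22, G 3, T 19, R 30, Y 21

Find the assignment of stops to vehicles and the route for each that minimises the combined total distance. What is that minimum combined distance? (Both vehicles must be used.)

Minimum combined distance: 115 m.

Try each way of splitting the stops between the two vehicles (each non-empty) and, for each split, find the best tour for each vehicle:
  {H} + {G, T, R, Y, K}: 20 + 96 = 116
  {G} + {H, T, R, Y, K}: 60 + 90 = 150
  {H, G} + {T, R, Y, K}: 65 + 90 = 155
  {T} + {H, G, R, Y, K}: 52 + 83 = 135
  {H, T} + {G, R, Y, K}: 52 + 78 = 130
  {G, T} + {H, R, Y, K}: 78 + 77 = 155
  … (31 splits in total)
  {R} + {H, G, T, Y, K}: 30 + 85 = 115  ← best
Best: vehicle 1 W → R → W = 30; vehicle 2 W → H → T → G → K → Y → W = 85; combined 115.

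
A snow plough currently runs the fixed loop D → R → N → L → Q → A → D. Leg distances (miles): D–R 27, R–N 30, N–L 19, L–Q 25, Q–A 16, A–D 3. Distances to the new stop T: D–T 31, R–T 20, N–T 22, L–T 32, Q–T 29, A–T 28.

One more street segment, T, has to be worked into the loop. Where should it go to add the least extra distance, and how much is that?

Insertion cost between consecutive stops i–j is d(i,T) + d(T,j) − d(i,j):
  between D and R: 31 + 20 − 27 = 24
  between R and N: 20 + 22 − 30 = 12
  between N and L: 22 + 32 − 19 = 35
  between L and Q: 32 + 29 − 25 = 36
  between Q and A: 29 + 28 − 16 = 41
  between A and D: 28 + 31 − 3 = 56
Cheapest insertion is between R and N, adding 12.
New total = 120 + 12 = 132.

Adding 12 miles by placing T on the R–N leg.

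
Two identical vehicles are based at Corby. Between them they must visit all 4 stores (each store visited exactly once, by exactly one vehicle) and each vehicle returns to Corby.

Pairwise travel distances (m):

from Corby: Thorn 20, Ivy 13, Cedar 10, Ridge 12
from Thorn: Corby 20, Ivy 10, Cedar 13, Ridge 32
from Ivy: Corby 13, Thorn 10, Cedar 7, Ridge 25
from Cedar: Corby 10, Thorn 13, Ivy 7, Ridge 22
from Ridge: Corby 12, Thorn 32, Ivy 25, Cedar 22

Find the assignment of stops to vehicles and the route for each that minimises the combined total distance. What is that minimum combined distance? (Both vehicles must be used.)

Minimum combined distance: 70 m.

Check every non-empty split of the stops between the two vehicles; for each half take its own optimal tour:
  {Thorn} + {Ivy, Cedar, Ridge}: 40 + 54 = 94
  {Ivy} + {Thorn, Cedar, Ridge}: 26 + 67 = 93
  {Thorn, Ivy} + {Cedar, Ridge}: 43 + 44 = 87
  {Cedar} + {Thorn, Ivy, Ridge}: 20 + 67 = 87
  {Thorn, Cedar} + {Ivy, Ridge}: 43 + 50 = 93
  {Ivy, Cedar} + {Thorn, Ridge}: 30 + 64 = 94
  … (7 splits in total)
  {Thorn, Ivy, Cedar} + {Ridge}: 46 + 24 = 70  ← best
Best: vehicle 1 Corby → Ivy → Thorn → Cedar → Corby = 46; vehicle 2 Corby → Ridge → Corby = 24; combined 70.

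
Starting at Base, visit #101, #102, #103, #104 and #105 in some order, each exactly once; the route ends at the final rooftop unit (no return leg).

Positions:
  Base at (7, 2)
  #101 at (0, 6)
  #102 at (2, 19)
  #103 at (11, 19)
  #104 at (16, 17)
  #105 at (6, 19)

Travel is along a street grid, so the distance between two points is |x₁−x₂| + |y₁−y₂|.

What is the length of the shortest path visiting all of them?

There are 5! = 120 possible orderings.
Base→#101→#102→#103→#104→#105: 11+15+9+7+12 = 54
Base→#101→#102→#103→#105→#104: 11+15+9+5+12 = 52
Base→#101→#102→#104→#103→#105: 11+15+16+7+5 = 54
Base→#101→#102→#104→#105→#103: 11+15+16+12+5 = 59
Base→#101→#102→#105→#103→#104: 11+15+4+5+7 = 42
Base→#101→#102→#105→#104→#103: 11+15+4+12+7 = 49
Base→#101→#103→#102→#104→#105: 11+24+9+16+12 = 72
Base→#101→#103→#102→#105→#104: 11+24+9+4+12 = 60
Base→#101→#103→#104→#102→#105: 11+24+7+16+4 = 62
Base→#101→#103→#104→#105→#102: 11+24+7+12+4 = 58
Base→#101→#103→#105→#102→#104: 11+24+5+4+16 = 60
Base→#101→#103→#105→#104→#102: 11+24+5+12+16 = 68
Base→#101→#104→#102→#103→#105: 11+27+16+9+5 = 68
Base→#101→#104→#102→#105→#103: 11+27+16+4+5 = 63
… (106 more)
The minimum is 42.
One shortest path: Base → #101 → #102 → #105 → #103 → #104.

Shortest open route: 42.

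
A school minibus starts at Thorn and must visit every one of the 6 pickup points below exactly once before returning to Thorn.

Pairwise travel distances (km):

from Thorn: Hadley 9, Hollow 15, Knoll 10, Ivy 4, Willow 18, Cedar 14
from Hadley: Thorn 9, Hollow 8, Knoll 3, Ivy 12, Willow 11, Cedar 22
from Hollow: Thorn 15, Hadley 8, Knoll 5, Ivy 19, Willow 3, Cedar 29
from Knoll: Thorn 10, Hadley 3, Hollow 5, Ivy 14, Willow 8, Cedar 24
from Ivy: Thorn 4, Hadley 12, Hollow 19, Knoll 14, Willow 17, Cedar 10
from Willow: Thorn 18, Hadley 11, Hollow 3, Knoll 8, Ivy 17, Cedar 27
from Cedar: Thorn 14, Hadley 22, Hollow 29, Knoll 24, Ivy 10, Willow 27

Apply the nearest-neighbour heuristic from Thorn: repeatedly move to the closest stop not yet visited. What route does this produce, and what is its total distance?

At Thorn the remaining stops are Ivy 4, Hadley 9, Knoll 10, Cedar 14, Hollow 15, Willow 18; go to Ivy.
At Ivy the remaining stops are Cedar 10, Hadley 12, Knoll 14, Willow 17, Hollow 19; go to Cedar.
At Cedar the remaining stops are Hadley 22, Knoll 24, Willow 27, Hollow 29; go to Hadley.
At Hadley the remaining stops are Knoll 3, Hollow 8, Willow 11; go to Knoll.
At Knoll the remaining stops are Hollow 5, Willow 8; go to Hollow.
At Hollow the remaining stops are Willow 3; go to Willow.
Return Willow→Thorn: 18.
Total = 4 + 10 + 22 + 3 + 5 + 3 + 18 = 65.

Total distance 65 km via the nearest-neighbour route Thorn → Ivy → Cedar → Hadley → Knoll → Hollow → Willow → Thorn.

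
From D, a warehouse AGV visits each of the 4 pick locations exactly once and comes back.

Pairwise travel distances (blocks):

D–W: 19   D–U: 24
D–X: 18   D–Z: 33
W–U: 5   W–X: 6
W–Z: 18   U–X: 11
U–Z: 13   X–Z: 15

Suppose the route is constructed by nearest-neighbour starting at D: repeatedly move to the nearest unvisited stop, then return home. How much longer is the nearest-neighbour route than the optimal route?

Excess over optimum: 5 blocks.

D: X=18, W=19, U=24, Z=33 ⇒ X
X: W=6, U=11, Z=15 ⇒ W
W: U=5, Z=18 ⇒ U
U: Z=13 ⇒ Z
NN route D → X → W → U → Z → D costs 75.
Optimal: D → W → U → Z → X → D costs 70 (by enumerating all 12 distinct tours).
Excess = 75 − 70 = 5.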